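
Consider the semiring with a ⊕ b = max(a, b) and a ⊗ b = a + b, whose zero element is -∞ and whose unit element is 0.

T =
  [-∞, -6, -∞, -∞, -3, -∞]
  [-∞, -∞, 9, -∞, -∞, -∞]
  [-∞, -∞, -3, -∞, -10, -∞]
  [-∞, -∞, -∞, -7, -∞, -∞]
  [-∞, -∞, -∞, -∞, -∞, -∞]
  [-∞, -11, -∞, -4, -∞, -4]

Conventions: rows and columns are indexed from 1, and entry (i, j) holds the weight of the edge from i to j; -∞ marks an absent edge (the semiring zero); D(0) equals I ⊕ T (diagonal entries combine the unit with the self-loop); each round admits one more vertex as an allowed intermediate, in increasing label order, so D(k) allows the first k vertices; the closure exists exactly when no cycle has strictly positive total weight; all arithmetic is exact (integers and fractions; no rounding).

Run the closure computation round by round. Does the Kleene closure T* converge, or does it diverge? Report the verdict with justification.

D(0):
  [0, -6, -∞, -∞, -3, -∞]
  [-∞, 0, 9, -∞, -∞, -∞]
  [-∞, -∞, 0, -∞, -10, -∞]
  [-∞, -∞, -∞, 0, -∞, -∞]
  [-∞, -∞, -∞, -∞, 0, -∞]
  [-∞, -11, -∞, -4, -∞, 0]
D(1):
  [0, -6, -∞, -∞, -3, -∞]
  [-∞, 0, 9, -∞, -∞, -∞]
  [-∞, -∞, 0, -∞, -10, -∞]
  [-∞, -∞, -∞, 0, -∞, -∞]
  [-∞, -∞, -∞, -∞, 0, -∞]
  [-∞, -11, -∞, -4, -∞, 0]
D(2):
  [0, -6, 3, -∞, -3, -∞]
  [-∞, 0, 9, -∞, -∞, -∞]
  [-∞, -∞, 0, -∞, -10, -∞]
  [-∞, -∞, -∞, 0, -∞, -∞]
  [-∞, -∞, -∞, -∞, 0, -∞]
  [-∞, -11, -2, -4, -∞, 0]
D(3):
  [0, -6, 3, -∞, -3, -∞]
  [-∞, 0, 9, -∞, -1, -∞]
  [-∞, -∞, 0, -∞, -10, -∞]
  [-∞, -∞, -∞, 0, -∞, -∞]
  [-∞, -∞, -∞, -∞, 0, -∞]
  [-∞, -11, -2, -4, -12, 0]
D(4):
  [0, -6, 3, -∞, -3, -∞]
  [-∞, 0, 9, -∞, -1, -∞]
  [-∞, -∞, 0, -∞, -10, -∞]
  [-∞, -∞, -∞, 0, -∞, -∞]
  [-∞, -∞, -∞, -∞, 0, -∞]
  [-∞, -11, -2, -4, -12, 0]
D(5):
  [0, -6, 3, -∞, -3, -∞]
  [-∞, 0, 9, -∞, -1, -∞]
  [-∞, -∞, 0, -∞, -10, -∞]
  [-∞, -∞, -∞, 0, -∞, -∞]
  [-∞, -∞, -∞, -∞, 0, -∞]
  [-∞, -11, -2, -4, -12, 0]
D(6):
  [0, -6, 3, -∞, -3, -∞]
  [-∞, 0, 9, -∞, -1, -∞]
  [-∞, -∞, 0, -∞, -10, -∞]
  [-∞, -∞, -∞, 0, -∞, -∞]
  [-∞, -∞, -∞, -∞, 0, -∞]
  [-∞, -11, -2, -4, -12, 0]
Key observation: every diagonal entry stays at the unit through all rounds, so no improving cycle exists.
Answer: CONVERGES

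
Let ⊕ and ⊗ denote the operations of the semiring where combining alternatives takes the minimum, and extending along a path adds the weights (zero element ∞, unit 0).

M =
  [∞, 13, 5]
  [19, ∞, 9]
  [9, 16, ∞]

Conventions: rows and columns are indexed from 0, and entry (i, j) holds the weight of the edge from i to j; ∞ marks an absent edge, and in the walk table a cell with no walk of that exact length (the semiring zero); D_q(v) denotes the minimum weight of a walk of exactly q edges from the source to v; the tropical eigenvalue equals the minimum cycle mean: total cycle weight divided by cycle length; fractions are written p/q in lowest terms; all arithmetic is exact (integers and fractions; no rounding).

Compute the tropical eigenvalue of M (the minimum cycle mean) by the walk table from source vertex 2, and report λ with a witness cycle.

q=0: [∞, ∞, 0]
q=1: [9, 16, ∞]
q=2: [35, 22, 14]
q=3: [23, 30, 31]
Optimal cycle mean attained by: cycle 0->2->0, total 5 + 9, length 2.
Answer: λ = 7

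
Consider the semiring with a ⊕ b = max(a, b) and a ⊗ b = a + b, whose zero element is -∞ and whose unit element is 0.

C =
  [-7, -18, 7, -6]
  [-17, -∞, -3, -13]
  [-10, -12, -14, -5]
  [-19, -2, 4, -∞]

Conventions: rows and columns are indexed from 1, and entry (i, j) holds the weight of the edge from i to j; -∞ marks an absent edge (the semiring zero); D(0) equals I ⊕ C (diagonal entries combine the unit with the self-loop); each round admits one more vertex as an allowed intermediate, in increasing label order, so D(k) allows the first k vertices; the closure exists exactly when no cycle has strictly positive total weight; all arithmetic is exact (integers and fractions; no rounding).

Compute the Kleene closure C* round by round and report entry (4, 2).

D(0):
  [0, -18, 7, -6]
  [-17, 0, -3, -13]
  [-10, -12, 0, -5]
  [-19, -2, 4, 0]
D(1):
  [0, -18, 7, -6]
  [-17, 0, -3, -13]
  [-10, -12, 0, -5]
  [-19, -2, 4, 0]
D(2):
  [0, -18, 7, -6]
  [-17, 0, -3, -13]
  [-10, -12, 0, -5]
  [-19, -2, 4, 0]
D(3):
  [0, -5, 7, 2]
  [-13, 0, -3, -8]
  [-10, -12, 0, -5]
  [-6, -2, 4, 0]
D(4):
  [0, 0, 7, 2]
  [-13, 0, -3, -8]
  [-10, -7, 0, -5]
  [-6, -2, 4, 0]
Answer: C*[4][2] = -2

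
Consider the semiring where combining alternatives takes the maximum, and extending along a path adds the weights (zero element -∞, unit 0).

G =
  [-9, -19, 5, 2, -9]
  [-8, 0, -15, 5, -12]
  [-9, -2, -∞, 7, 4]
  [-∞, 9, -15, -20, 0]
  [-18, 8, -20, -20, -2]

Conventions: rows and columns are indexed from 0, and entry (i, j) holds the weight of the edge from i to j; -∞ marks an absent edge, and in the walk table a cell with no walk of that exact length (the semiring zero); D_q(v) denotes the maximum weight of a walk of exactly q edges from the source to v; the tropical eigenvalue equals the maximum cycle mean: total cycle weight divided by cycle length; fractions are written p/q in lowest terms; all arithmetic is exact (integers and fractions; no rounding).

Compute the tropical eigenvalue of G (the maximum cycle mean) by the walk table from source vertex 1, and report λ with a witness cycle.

q=0: [-∞, 0, -∞, -∞, -∞]
q=1: [-8, 0, -15, 5, -12]
q=2: [-8, 14, -3, 5, 5]
q=3: [6, 14, -1, 19, 5]
q=4: [6, 28, 11, 19, 19]
q=5: [20, 28, 13, 33, 19]
Optimal cycle mean attained by: cycle 1->3->1, total 5 + 9, length 2.
Answer: λ = 7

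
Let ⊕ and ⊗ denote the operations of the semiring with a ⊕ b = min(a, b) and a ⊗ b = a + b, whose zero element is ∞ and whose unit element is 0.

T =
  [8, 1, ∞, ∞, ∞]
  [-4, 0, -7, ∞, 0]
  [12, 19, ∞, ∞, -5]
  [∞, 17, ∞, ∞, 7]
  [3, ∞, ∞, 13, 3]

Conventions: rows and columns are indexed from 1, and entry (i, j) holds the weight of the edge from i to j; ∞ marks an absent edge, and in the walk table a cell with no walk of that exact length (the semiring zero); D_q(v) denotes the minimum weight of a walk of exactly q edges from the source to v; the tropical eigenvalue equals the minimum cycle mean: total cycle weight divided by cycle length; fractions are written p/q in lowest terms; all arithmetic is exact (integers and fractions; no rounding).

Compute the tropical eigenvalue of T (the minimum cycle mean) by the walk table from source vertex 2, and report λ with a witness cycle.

q=0: [∞, 0, ∞, ∞, ∞]
q=1: [-4, 0, -7, ∞, 0]
q=2: [-4, -3, -7, 13, -12]
q=3: [-9, -3, -10, 1, -12]
q=4: [-9, -8, -10, 1, -15]
q=5: [-12, -8, -15, -2, -15]
Optimal cycle mean attained by: cycle 1->2->3->5->1, total 1 + (-7) + (-5) + 3, length 4.
Answer: λ = -2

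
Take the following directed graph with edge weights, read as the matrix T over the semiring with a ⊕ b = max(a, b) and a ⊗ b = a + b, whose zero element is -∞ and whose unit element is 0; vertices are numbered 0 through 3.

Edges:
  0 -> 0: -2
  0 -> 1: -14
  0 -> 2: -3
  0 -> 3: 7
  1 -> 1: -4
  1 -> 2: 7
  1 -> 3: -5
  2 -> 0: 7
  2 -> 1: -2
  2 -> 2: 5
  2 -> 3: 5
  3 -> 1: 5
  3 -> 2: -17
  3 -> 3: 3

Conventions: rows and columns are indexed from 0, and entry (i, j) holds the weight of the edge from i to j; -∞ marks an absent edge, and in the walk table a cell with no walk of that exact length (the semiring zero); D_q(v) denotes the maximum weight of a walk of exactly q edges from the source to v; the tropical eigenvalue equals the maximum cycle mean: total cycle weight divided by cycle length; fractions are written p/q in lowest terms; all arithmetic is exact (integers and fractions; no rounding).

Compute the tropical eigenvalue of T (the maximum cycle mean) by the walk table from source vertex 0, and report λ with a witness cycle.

q=0: [0, -∞, -∞, -∞]
q=1: [-2, -14, -3, 7]
q=2: [4, 12, 2, 10]
q=3: [9, 15, 19, 13]
q=4: [26, 18, 24, 24]
Optimal cycle mean attained by: cycle 0->3->1->2->0, total 7 + 5 + 7 + 7, length 4.
Answer: λ = 13/2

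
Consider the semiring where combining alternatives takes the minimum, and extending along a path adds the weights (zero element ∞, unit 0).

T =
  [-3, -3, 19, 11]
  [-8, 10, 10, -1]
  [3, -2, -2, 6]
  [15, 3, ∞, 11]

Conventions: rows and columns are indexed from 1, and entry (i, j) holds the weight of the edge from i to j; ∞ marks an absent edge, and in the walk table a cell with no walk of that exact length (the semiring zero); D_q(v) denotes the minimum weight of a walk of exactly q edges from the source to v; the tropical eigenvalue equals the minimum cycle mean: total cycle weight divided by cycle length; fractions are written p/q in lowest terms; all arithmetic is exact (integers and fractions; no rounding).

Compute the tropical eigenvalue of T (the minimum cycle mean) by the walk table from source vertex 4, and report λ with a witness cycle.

q=0: [∞, ∞, ∞, 0]
q=1: [15, 3, ∞, 11]
q=2: [-5, 12, 13, 2]
q=3: [-8, -8, 11, 6]
q=4: [-16, -11, 2, -9]
Optimal cycle mean attained by: cycle 1->2->1, total (-3) + (-8), length 2.
Answer: λ = -11/2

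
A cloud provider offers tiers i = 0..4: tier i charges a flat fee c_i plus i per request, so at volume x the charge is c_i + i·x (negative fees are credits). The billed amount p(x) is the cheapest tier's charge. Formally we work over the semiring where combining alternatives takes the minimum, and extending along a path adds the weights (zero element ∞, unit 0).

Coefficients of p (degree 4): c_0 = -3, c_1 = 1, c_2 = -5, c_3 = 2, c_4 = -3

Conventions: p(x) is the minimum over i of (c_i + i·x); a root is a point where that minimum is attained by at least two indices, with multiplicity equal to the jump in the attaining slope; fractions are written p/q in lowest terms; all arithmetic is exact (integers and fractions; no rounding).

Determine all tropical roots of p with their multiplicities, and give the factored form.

hull edge (i=0, c=-3) to (i=2, c=-5): slope -1, span 2
hull edge (i=2, c=-5) to (i=4, c=-3): slope 1, span 2
Factored form: p(x) = -3 ⊗ (x ⊕ (-1)) ⊗ (x ⊕ (-1)) ⊗ (x ⊕ 1) ⊗ (x ⊕ 1)
Answer: roots = -1 (mult 2), 1 (mult 2)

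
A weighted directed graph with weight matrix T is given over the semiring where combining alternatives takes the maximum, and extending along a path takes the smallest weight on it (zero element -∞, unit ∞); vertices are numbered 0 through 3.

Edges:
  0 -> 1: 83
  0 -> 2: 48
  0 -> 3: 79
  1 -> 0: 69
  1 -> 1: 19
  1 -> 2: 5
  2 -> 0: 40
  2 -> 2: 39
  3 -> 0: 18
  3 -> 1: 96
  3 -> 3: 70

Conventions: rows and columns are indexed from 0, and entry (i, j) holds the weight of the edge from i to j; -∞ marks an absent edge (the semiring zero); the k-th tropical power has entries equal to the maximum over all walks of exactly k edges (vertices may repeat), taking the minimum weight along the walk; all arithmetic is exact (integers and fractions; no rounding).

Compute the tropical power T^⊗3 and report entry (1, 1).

T^⊗2:
  [69, 79, 39, 70]
  [19, 69, 48, 69]
  [39, 40, 40, 40]
  [69, 70, 18, 70]
T^⊗3:
  [69, 70, 48, 70]
  [69, 69, 39, 69]
  [40, 40, 39, 40]
  [69, 70, 48, 70]
Key observation: the optimum is the walk 1->0->3->1, with weight 69 min 79 min 96 = 69.
Optimal value attained by: walk 1->0->3->1.
Answer: (T^⊗3)[1][1] = 69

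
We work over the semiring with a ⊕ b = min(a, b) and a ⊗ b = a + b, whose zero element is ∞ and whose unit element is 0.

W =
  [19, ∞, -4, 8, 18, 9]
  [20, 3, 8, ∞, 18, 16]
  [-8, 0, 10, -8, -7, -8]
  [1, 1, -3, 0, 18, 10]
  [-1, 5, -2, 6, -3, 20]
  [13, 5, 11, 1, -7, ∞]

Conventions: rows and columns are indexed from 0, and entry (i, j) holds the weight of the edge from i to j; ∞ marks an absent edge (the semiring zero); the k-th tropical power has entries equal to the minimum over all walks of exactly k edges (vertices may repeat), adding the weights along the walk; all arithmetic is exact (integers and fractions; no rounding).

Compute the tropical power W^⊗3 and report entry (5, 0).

W^⊗2:
  [-12, -4, 5, -12, -11, -12]
  [0, 6, 11, 0, 1, 0]
  [-8, -7, -12, -8, -15, 1]
  [-11, -3, -3, -11, -10, -11]
  [-10, -2, -5, -10, -9, -10]
  [-8, -2, -9, -1, -10, 3]
W^⊗3:
  [-12, -11, -16, -12, -19, -3]
  [0, 1, -4, 0, -7, 3]
  [-20, -12, -17, -20, -19, -20]
  [-11, -10, -15, -11, -18, -11]
  [-13, -9, -14, -13, -17, -13]
  [-17, -9, -12, -17, -16, -17]
Key observation: the optimum is the walk 5->4->2->0, with weight (-7) + (-2) + (-8) = -17.
Optimal value attained by: walk 5->4->2->0.
Answer: (W^⊗3)[5][0] = -17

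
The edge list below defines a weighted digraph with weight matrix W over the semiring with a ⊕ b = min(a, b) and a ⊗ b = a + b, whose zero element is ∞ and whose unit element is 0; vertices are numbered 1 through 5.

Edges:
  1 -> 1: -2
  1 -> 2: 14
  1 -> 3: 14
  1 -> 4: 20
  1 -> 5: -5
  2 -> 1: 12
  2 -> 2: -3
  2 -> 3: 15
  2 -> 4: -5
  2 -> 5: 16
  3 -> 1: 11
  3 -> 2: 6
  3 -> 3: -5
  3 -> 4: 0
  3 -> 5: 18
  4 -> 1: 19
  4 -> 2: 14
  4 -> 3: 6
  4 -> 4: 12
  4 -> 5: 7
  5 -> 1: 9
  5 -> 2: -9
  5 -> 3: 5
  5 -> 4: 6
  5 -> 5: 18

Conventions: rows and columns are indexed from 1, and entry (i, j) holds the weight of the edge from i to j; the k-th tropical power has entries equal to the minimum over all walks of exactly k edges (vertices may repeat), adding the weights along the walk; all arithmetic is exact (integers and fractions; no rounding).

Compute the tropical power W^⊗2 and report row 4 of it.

W^⊗2:
  [-4, -14, 0, 1, -7]
  [9, -6, 1, -8, 2]
  [6, 1, -10, -5, 6]
  [16, -2, 1, 6, 14]
  [3, -12, 0, -14, 4]
Answer: row 4 of W^⊗2 = [16, -2, 1, 6, 14]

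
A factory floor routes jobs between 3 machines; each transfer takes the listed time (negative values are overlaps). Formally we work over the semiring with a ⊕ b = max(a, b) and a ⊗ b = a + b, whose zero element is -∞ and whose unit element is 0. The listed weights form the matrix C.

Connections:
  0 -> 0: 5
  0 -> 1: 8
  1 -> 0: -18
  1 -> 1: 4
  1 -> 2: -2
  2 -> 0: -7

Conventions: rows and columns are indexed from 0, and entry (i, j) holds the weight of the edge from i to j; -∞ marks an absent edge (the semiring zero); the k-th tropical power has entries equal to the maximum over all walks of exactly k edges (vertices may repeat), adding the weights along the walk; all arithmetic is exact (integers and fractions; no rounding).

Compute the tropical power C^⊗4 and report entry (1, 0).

C^⊗2:
  [10, 13, 6]
  [-9, 8, 2]
  [-2, 1, -∞]
C^⊗3:
  [15, 18, 11]
  [-4, 12, 6]
  [3, 6, -1]
C^⊗4:
  [20, 23, 16]
  [1, 16, 10]
  [8, 11, 4]
Key observation: the optimum is the walk 1->2->0->0->0, with weight (-2) + (-7) + 5 + 5 = 1.
Optimal value attained by: walk 1->2->0->0->0.
Answer: (C^⊗4)[1][0] = 1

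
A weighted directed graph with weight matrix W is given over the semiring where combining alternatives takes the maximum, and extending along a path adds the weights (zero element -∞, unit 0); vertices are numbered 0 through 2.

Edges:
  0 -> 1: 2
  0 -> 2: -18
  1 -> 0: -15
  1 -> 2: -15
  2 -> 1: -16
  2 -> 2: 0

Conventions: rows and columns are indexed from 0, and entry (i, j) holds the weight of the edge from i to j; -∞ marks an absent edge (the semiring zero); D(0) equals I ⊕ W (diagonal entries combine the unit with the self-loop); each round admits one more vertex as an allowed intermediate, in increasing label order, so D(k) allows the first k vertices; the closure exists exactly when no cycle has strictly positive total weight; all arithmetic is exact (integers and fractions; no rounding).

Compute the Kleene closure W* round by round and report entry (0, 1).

D(0):
  [0, 2, -18]
  [-15, 0, -15]
  [-∞, -16, 0]
D(1):
  [0, 2, -18]
  [-15, 0, -15]
  [-∞, -16, 0]
D(2):
  [0, 2, -13]
  [-15, 0, -15]
  [-31, -16, 0]
D(3):
  [0, 2, -13]
  [-15, 0, -15]
  [-31, -16, 0]
Answer: W*[0][1] = 2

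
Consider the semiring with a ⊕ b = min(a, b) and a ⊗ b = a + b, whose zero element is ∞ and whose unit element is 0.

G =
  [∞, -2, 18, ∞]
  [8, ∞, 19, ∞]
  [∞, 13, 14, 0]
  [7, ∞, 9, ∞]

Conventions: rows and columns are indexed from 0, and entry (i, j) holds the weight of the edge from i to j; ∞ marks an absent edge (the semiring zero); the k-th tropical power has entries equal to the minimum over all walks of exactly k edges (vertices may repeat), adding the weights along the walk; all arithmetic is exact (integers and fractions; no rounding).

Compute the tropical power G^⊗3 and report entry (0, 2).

G^⊗2:
  [6, 31, 17, 18]
  [∞, 6, 26, 19]
  [7, 27, 9, 14]
  [∞, 5, 23, 9]
G^⊗3:
  [25, 4, 24, 17]
  [14, 39, 25, 26]
  [21, 5, 23, 9]
  [13, 36, 18, 23]
Key observation: the optimum is the walk 0->1->0->2, with weight (-2) + 8 + 18 = 24.
Optimal value attained by: walk 0->1->0->2.
Answer: (G^⊗3)[0][2] = 24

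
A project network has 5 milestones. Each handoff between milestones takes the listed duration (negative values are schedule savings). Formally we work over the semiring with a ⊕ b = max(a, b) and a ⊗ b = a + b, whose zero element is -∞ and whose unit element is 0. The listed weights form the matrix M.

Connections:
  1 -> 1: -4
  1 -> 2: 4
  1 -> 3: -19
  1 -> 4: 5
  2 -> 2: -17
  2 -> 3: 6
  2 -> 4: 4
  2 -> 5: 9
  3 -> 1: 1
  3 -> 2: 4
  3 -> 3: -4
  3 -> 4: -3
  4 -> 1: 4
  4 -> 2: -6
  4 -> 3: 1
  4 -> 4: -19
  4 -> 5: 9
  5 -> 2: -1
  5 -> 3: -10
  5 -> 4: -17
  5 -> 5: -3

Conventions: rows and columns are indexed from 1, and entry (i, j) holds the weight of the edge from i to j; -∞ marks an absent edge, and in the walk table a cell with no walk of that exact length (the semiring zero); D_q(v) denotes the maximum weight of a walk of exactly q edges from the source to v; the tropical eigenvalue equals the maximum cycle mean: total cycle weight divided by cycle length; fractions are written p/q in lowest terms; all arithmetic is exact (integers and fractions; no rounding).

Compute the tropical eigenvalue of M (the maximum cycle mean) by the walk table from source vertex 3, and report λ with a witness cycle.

q=0: [-∞, -∞, 0, -∞, -∞]
q=1: [1, 4, -4, -3, -∞]
q=2: [1, 5, 10, 8, 13]
q=3: [12, 14, 11, 9, 17]
q=4: [13, 16, 20, 18, 23]
q=5: [22, 24, 22, 20, 27]
Optimal cycle mean attained by: cycle 2->3->2, total 6 + 4, length 2.
Answer: λ = 5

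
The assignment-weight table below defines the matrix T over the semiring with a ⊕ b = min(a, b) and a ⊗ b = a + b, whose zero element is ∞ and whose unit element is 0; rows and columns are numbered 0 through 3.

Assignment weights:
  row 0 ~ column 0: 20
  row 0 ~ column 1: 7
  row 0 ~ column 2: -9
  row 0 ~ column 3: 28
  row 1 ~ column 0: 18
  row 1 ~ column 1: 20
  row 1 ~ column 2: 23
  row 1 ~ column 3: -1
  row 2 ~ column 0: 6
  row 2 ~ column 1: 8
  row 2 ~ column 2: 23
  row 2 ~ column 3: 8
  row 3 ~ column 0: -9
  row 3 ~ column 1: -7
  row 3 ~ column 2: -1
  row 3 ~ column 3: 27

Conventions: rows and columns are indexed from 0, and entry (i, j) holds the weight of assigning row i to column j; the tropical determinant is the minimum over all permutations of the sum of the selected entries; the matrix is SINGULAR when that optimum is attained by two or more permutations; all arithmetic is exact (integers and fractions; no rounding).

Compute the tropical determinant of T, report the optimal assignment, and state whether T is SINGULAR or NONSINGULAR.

σ = (0, 1, 2, 3): 20 + 20 + 23 + 27 = 90
σ = (0, 1, 3, 2): 20 + 20 + 8 + (-1) = 47
σ = (0, 2, 1, 3): 20 + 23 + 8 + 27 = 78
σ = (0, 2, 3, 1): 20 + 23 + 8 + (-7) = 44
σ = (0, 3, 1, 2): 20 + (-1) + 8 + (-1) = 26
σ = (0, 3, 2, 1): 20 + (-1) + 23 + (-7) = 35
σ = (1, 0, 2, 3): 7 + 18 + 23 + 27 = 75
σ = (1, 0, 3, 2): 7 + 18 + 8 + (-1) = 32
σ = (1, 2, 0, 3): 7 + 23 + 6 + 27 = 63
σ = (1, 2, 3, 0): 7 + 23 + 8 + (-9) = 29
σ = (1, 3, 0, 2): 7 + (-1) + 6 + (-1) = 11
σ = (1, 3, 2, 0): 7 + (-1) + 23 + (-9) = 20
σ = (2, 0, 1, 3): (-9) + 18 + 8 + 27 = 44
σ = (2, 0, 3, 1): (-9) + 18 + 8 + (-7) = 10
σ = (2, 1, 0, 3): (-9) + 20 + 6 + 27 = 44
σ = (2, 1, 3, 0): (-9) + 20 + 8 + (-9) = 10
σ = (2, 3, 0, 1): (-9) + (-1) + 6 + (-7) = -11
σ = (2, 3, 1, 0): (-9) + (-1) + 8 + (-9) = -11
σ = (3, 0, 1, 2): 28 + 18 + 8 + (-1) = 53
σ = (3, 0, 2, 1): 28 + 18 + 23 + (-7) = 62
σ = (3, 1, 0, 2): 28 + 20 + 6 + (-1) = 53
σ = (3, 1, 2, 0): 28 + 20 + 23 + (-9) = 62
σ = (3, 2, 0, 1): 28 + 23 + 6 + (-7) = 50
σ = (3, 2, 1, 0): 28 + 23 + 8 + (-9) = 50
Optimal value attained by: σ = (2, 3, 0, 1).
Answer: det⊕(T) = -11; verdict: SINGULAR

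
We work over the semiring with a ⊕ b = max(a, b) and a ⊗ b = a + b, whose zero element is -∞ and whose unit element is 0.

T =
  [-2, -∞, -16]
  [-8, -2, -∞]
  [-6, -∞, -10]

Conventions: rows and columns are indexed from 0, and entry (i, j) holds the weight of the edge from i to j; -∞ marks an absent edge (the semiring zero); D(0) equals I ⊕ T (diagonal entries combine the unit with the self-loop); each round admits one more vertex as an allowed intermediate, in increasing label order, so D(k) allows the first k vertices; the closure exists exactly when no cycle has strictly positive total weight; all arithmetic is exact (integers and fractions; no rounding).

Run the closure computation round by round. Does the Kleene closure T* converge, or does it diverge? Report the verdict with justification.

D(0):
  [0, -∞, -16]
  [-8, 0, -∞]
  [-6, -∞, 0]
D(1):
  [0, -∞, -16]
  [-8, 0, -24]
  [-6, -∞, 0]
D(2):
  [0, -∞, -16]
  [-8, 0, -24]
  [-6, -∞, 0]
D(3):
  [0, -∞, -16]
  [-8, 0, -24]
  [-6, -∞, 0]
Key observation: every diagonal entry stays at the unit through all rounds, so no improving cycle exists.
Answer: CONVERGES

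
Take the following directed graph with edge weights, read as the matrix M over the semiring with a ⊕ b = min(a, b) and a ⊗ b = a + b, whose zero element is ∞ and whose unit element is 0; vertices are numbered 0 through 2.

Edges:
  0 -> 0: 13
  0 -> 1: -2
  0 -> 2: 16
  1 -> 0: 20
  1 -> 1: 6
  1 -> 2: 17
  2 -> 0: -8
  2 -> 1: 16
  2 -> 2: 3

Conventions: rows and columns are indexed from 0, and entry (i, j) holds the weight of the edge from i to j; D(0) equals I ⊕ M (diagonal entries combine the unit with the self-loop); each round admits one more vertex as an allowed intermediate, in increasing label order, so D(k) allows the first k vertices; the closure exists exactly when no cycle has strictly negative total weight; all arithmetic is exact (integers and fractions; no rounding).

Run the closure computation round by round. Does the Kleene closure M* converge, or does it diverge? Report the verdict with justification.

D(0):
  [0, -2, 16]
  [20, 0, 17]
  [-8, 16, 0]
D(1):
  [0, -2, 16]
  [20, 0, 17]
  [-8, -10, 0]
D(2):
  [0, -2, 15]
  [20, 0, 17]
  [-8, -10, 0]
D(3):
  [0, -2, 15]
  [9, 0, 17]
  [-8, -10, 0]
Key observation: every diagonal entry stays at the unit through all rounds, so no improving cycle exists.
Answer: CONVERGES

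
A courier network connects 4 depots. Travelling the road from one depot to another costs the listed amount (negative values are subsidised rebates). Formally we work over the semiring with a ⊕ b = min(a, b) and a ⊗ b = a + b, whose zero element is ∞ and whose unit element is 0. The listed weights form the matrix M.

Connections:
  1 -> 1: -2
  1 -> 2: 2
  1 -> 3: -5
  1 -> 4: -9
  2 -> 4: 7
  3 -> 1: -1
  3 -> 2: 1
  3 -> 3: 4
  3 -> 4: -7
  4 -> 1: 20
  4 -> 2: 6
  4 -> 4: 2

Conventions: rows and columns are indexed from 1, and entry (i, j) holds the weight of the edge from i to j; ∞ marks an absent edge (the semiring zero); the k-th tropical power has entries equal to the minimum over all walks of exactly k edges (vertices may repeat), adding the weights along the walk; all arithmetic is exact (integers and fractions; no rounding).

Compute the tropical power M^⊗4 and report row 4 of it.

M^⊗2:
  [-6, -4, -7, -12]
  [27, 13, ∞, 9]
  [-3, -1, -6, -10]
  [18, 8, 15, 4]
M^⊗3:
  [-8, -6, -11, -15]
  [25, 15, 22, 11]
  [-7, -5, -8, -13]
  [14, 10, 13, 6]
M^⊗4:
  [-12, -10, -13, -18]
  [21, 17, 20, 13]
  [-9, -7, -12, -16]
  [12, 12, 9, 5]
Answer: row 4 of M^⊗4 = [12, 12, 9, 5]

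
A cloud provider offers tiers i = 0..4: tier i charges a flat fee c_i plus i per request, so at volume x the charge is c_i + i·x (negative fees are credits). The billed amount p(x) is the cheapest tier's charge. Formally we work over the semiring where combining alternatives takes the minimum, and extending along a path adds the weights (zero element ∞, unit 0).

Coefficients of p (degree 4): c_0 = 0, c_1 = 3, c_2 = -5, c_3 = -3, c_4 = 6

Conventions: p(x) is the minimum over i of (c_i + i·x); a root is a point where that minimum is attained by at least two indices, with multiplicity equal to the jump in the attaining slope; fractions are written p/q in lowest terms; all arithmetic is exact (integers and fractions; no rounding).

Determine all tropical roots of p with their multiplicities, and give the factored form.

hull edge (i=0, c=0) to (i=2, c=-5): slope -5/2, span 2
hull edge (i=2, c=-5) to (i=3, c=-3): slope 2, span 1
hull edge (i=3, c=-3) to (i=4, c=6): slope 9, span 1
Factored form: p(x) = 6 ⊗ (x ⊕ (-9)) ⊗ (x ⊕ (-2)) ⊗ (x ⊕ 5/2) ⊗ (x ⊕ 5/2)
Answer: roots = -9 (mult 1), -2 (mult 1), 5/2 (mult 2)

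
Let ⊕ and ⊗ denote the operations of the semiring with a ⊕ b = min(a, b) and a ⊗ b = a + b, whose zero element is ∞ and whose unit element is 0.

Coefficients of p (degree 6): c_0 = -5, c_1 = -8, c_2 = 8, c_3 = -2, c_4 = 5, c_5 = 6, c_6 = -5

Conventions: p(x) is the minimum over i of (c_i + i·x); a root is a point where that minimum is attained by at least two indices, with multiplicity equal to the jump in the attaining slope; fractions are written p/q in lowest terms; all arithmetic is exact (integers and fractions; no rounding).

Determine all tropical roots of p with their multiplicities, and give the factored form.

hull edge (i=0, c=-5) to (i=1, c=-8): slope -3, span 1
hull edge (i=1, c=-8) to (i=6, c=-5): slope 3/5, span 5
Factored form: p(x) = -5 ⊗ (x ⊕ (-3/5)) ⊗ (x ⊕ (-3/5)) ⊗ (x ⊕ (-3/5)) ⊗ (x ⊕ (-3/5)) ⊗ (x ⊕ (-3/5)) ⊗ (x ⊕ 3)
Answer: roots = -3/5 (mult 5), 3 (mult 1)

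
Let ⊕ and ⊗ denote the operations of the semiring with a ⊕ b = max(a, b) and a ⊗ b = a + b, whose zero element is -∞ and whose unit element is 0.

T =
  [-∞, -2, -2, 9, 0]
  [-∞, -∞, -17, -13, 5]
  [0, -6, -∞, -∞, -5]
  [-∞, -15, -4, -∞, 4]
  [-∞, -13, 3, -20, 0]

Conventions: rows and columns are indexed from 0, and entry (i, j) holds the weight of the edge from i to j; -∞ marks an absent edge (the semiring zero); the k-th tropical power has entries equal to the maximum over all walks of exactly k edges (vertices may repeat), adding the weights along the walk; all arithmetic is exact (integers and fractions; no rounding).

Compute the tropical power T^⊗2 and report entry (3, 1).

T^⊗2:
  [-2, -6, 5, -15, 13]
  [-17, -8, 8, -15, 5]
  [-∞, -2, -2, 9, 0]
  [-4, -9, 7, -16, 4]
  [3, -3, 3, -20, 0]
Key observation: the optimum is the walk 3->4->1, with weight 4 + (-13) = -9.
Optimal value attained by: walk 3->4->1.
Answer: (T^⊗2)[3][1] = -9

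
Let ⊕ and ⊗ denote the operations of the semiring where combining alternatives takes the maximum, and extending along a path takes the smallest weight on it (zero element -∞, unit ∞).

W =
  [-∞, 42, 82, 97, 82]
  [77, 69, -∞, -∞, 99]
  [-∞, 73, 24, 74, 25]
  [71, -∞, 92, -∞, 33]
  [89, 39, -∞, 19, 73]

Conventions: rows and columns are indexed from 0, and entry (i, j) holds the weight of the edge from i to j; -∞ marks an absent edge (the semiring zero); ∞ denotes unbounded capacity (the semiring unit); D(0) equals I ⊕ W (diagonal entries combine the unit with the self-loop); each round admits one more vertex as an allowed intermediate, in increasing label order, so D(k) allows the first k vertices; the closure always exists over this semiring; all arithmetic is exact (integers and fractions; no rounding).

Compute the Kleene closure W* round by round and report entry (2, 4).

D(0):
  [∞, 42, 82, 97, 82]
  [77, ∞, -∞, -∞, 99]
  [-∞, 73, ∞, 74, 25]
  [71, -∞, 92, ∞, 33]
  [89, 39, -∞, 19, ∞]
D(1):
  [∞, 42, 82, 97, 82]
  [77, ∞, 77, 77, 99]
  [-∞, 73, ∞, 74, 25]
  [71, 42, 92, ∞, 71]
  [89, 42, 82, 89, ∞]
D(2):
  [∞, 42, 82, 97, 82]
  [77, ∞, 77, 77, 99]
  [73, 73, ∞, 74, 73]
  [71, 42, 92, ∞, 71]
  [89, 42, 82, 89, ∞]
D(3):
  [∞, 73, 82, 97, 82]
  [77, ∞, 77, 77, 99]
  [73, 73, ∞, 74, 73]
  [73, 73, 92, ∞, 73]
  [89, 73, 82, 89, ∞]
D(4):
  [∞, 73, 92, 97, 82]
  [77, ∞, 77, 77, 99]
  [73, 73, ∞, 74, 73]
  [73, 73, 92, ∞, 73]
  [89, 73, 89, 89, ∞]
D(5):
  [∞, 73, 92, 97, 82]
  [89, ∞, 89, 89, 99]
  [73, 73, ∞, 74, 73]
  [73, 73, 92, ∞, 73]
  [89, 73, 89, 89, ∞]
Answer: W*[2][4] = 73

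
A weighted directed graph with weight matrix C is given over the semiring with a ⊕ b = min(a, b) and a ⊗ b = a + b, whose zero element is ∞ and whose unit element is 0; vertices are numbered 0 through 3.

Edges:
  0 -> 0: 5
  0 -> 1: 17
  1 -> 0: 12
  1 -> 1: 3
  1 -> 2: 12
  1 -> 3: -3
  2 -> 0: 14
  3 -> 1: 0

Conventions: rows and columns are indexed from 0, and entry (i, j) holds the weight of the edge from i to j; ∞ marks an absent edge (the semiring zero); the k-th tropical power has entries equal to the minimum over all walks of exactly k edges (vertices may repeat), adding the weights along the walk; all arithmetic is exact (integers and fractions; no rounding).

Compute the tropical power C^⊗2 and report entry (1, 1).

C^⊗2:
  [10, 20, 29, 14]
  [15, -3, 15, 0]
  [19, 31, ∞, ∞]
  [12, 3, 12, -3]
Key observation: the optimum is the walk 1->3->1, with weight (-3) + 0 = -3.
Optimal value attained by: walk 1->3->1.
Answer: (C^⊗2)[1][1] = -3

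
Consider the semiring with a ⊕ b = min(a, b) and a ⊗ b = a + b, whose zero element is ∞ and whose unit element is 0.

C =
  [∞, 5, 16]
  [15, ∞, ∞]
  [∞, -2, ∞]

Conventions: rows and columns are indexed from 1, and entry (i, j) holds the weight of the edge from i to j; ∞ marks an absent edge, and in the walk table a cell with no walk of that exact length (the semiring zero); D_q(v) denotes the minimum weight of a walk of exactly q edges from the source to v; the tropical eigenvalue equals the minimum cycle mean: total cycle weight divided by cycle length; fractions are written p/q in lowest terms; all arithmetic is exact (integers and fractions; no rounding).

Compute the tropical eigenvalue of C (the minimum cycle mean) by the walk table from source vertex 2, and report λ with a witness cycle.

q=0: [∞, 0, ∞]
q=1: [15, ∞, ∞]
q=2: [∞, 20, 31]
q=3: [35, 29, ∞]
Optimal cycle mean attained by: cycle 1->3->2->1, total 16 + (-2) + 15, length 3.
Answer: λ = 29/3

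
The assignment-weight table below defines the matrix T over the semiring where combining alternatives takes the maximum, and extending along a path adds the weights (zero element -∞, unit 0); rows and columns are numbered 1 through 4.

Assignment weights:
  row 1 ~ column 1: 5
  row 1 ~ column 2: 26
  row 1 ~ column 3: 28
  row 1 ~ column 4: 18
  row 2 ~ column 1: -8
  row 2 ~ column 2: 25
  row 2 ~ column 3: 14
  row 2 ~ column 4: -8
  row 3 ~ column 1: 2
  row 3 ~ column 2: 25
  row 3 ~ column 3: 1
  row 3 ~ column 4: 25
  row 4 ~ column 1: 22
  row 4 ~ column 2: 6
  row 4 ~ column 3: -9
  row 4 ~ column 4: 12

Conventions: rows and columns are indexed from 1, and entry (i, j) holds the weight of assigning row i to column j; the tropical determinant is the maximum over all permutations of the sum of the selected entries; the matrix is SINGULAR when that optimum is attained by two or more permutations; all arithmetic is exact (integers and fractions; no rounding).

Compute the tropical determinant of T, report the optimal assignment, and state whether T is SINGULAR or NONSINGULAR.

σ = (1, 2, 3, 4): 5 + 25 + 1 + 12 = 43
σ = (1, 2, 4, 3): 5 + 25 + 25 + (-9) = 46
σ = (1, 3, 2, 4): 5 + 14 + 25 + 12 = 56
σ = (1, 3, 4, 2): 5 + 14 + 25 + 6 = 50
σ = (1, 4, 2, 3): 5 + (-8) + 25 + (-9) = 13
σ = (1, 4, 3, 2): 5 + (-8) + 1 + 6 = 4
σ = (2, 1, 3, 4): 26 + (-8) + 1 + 12 = 31
σ = (2, 1, 4, 3): 26 + (-8) + 25 + (-9) = 34
σ = (2, 3, 1, 4): 26 + 14 + 2 + 12 = 54
σ = (2, 3, 4, 1): 26 + 14 + 25 + 22 = 87
σ = (2, 4, 1, 3): 26 + (-8) + 2 + (-9) = 11
σ = (2, 4, 3, 1): 26 + (-8) + 1 + 22 = 41
σ = (3, 1, 2, 4): 28 + (-8) + 25 + 12 = 57
σ = (3, 1, 4, 2): 28 + (-8) + 25 + 6 = 51
σ = (3, 2, 1, 4): 28 + 25 + 2 + 12 = 67
σ = (3, 2, 4, 1): 28 + 25 + 25 + 22 = 100
σ = (3, 4, 1, 2): 28 + (-8) + 2 + 6 = 28
σ = (3, 4, 2, 1): 28 + (-8) + 25 + 22 = 67
σ = (4, 1, 2, 3): 18 + (-8) + 25 + (-9) = 26
σ = (4, 1, 3, 2): 18 + (-8) + 1 + 6 = 17
σ = (4, 2, 1, 3): 18 + 25 + 2 + (-9) = 36
σ = (4, 2, 3, 1): 18 + 25 + 1 + 22 = 66
σ = (4, 3, 1, 2): 18 + 14 + 2 + 6 = 40
σ = (4, 3, 2, 1): 18 + 14 + 25 + 22 = 79
Optimal value attained by: σ = (3, 2, 4, 1).
Answer: det⊕(T) = 100; verdict: NONSINGULAR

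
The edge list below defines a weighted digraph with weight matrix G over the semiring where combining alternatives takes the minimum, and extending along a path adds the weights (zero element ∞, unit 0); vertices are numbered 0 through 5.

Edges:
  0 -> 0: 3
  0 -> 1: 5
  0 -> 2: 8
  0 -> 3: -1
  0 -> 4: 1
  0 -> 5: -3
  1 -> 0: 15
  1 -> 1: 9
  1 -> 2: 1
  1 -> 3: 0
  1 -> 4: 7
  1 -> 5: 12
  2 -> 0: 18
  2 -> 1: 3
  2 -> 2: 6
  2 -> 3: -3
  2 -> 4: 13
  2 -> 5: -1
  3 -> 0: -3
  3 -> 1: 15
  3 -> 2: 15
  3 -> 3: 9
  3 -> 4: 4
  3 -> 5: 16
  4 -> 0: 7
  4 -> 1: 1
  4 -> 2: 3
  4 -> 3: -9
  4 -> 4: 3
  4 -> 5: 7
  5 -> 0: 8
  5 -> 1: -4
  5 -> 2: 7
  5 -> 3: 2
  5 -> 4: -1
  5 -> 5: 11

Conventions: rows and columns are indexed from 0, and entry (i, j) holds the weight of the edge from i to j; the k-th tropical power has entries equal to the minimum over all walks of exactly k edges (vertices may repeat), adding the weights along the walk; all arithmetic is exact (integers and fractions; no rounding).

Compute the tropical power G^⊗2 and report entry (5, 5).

G^⊗2:
  [-4, -7, 4, -8, -4, 0]
  [-3, 4, 7, -2, 4, 0]
  [-6, -5, 4, 1, -2, 5]
  [0, 2, 5, -5, -2, -6]
  [-12, 3, 2, -6, -5, 2]
  [-1, 0, -3, -10, 2, 5]
Key observation: the optimum is the walk 5->0->5, with weight 8 + (-3) = 5.
Optimal value attained by: walk 5->0->5.
Answer: (G^⊗2)[5][5] = 5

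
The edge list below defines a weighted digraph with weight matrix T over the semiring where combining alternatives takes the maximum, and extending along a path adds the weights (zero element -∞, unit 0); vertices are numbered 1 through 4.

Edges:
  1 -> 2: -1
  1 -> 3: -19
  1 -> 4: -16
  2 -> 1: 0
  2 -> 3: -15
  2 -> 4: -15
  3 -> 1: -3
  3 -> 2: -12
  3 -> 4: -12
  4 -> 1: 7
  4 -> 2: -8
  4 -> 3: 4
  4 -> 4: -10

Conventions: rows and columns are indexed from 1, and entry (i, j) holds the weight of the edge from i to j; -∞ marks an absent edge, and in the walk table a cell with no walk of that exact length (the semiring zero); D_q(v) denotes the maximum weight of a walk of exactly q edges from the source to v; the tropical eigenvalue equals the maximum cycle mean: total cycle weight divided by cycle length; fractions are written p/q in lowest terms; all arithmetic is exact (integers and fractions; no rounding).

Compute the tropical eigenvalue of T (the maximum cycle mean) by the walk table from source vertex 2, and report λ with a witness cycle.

q=0: [-∞, 0, -∞, -∞]
q=1: [0, -∞, -15, -15]
q=2: [-8, -1, -11, -16]
q=3: [-1, -9, -12, -16]
q=4: [-9, -2, -12, -17]
Optimal cycle mean attained by: cycle 1->2->1, total (-1) + 0, length 2.
Answer: λ = -1/2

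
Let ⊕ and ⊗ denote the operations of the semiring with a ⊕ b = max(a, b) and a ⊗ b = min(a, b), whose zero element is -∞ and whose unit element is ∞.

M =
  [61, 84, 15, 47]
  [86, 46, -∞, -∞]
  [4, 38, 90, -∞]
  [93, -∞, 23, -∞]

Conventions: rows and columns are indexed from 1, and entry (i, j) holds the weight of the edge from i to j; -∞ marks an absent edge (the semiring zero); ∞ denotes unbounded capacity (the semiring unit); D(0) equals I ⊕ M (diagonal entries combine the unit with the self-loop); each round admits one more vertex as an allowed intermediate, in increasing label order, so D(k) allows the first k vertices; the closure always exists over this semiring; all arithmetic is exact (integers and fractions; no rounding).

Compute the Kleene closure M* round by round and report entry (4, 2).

D(0):
  [∞, 84, 15, 47]
  [86, ∞, -∞, -∞]
  [4, 38, ∞, -∞]
  [93, -∞, 23, ∞]
D(1):
  [∞, 84, 15, 47]
  [86, ∞, 15, 47]
  [4, 38, ∞, 4]
  [93, 84, 23, ∞]
D(2):
  [∞, 84, 15, 47]
  [86, ∞, 15, 47]
  [38, 38, ∞, 38]
  [93, 84, 23, ∞]
D(3):
  [∞, 84, 15, 47]
  [86, ∞, 15, 47]
  [38, 38, ∞, 38]
  [93, 84, 23, ∞]
D(4):
  [∞, 84, 23, 47]
  [86, ∞, 23, 47]
  [38, 38, ∞, 38]
  [93, 84, 23, ∞]
Answer: M*[4][2] = 84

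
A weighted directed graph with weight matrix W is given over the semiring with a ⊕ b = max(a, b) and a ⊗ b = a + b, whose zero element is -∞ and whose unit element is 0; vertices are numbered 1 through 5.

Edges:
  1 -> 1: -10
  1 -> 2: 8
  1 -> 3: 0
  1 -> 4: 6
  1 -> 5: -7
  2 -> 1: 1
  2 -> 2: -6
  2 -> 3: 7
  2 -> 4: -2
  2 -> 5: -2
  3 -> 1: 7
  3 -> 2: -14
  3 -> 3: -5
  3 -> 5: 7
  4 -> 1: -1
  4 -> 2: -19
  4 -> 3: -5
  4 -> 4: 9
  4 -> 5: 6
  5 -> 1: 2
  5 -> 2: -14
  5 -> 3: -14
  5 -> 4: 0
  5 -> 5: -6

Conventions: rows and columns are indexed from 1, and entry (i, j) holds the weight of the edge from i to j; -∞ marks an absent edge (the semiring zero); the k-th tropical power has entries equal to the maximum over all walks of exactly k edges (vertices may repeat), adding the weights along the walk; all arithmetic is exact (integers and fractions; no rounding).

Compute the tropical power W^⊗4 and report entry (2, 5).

W^⊗2:
  [9, 2, 15, 15, 12]
  [14, 9, 2, 7, 14]
  [9, 15, 7, 13, 2]
  [8, 7, 4, 18, 15]
  [-1, 10, 2, 9, 6]
W^⊗3:
  [22, 17, 10, 24, 22]
  [16, 22, 16, 20, 13]
  [16, 17, 22, 22, 19]
  [17, 16, 14, 27, 24]
  [11, 7, 17, 18, 15]
W^⊗4:
  [24, 30, 24, 33, 30]
  [23, 24, 29, 29, 26]
  [29, 24, 24, 31, 29]
  [26, 25, 23, 36, 33]
  [24, 19, 14, 27, 24]
Key observation: the optimum is the walk 2->3->1->4->5, with weight 7 + 7 + 6 + 6 = 26.
Optimal value attained by: walk 2->3->1->4->5.
Answer: (W^⊗4)[2][5] = 26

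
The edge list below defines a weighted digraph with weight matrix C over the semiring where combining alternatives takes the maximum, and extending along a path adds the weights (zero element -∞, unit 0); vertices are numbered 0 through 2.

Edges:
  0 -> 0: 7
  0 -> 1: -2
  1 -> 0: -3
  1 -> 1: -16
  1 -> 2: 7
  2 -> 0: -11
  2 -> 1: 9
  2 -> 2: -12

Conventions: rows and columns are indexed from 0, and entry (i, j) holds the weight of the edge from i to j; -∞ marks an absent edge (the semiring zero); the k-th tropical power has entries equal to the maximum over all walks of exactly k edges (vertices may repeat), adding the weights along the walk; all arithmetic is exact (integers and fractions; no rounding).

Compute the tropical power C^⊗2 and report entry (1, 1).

C^⊗2:
  [14, 5, 5]
  [4, 16, -5]
  [6, -3, 16]
Key observation: the optimum is the walk 1->2->1, with weight 7 + 9 = 16.
Optimal value attained by: walk 1->2->1.
Answer: (C^⊗2)[1][1] = 16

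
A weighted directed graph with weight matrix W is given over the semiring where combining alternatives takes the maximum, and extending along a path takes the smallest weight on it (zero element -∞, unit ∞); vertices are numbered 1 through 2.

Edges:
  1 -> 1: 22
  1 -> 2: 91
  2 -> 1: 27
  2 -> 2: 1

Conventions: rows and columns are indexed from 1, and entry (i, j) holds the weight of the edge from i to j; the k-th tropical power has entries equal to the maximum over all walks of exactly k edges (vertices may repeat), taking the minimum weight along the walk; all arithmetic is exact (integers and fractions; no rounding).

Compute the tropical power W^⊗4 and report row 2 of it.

W^⊗2:
  [27, 22]
  [22, 27]
W^⊗3:
  [22, 27]
  [27, 22]
W^⊗4:
  [27, 22]
  [22, 27]
Answer: row 2 of W^⊗4 = [22, 27]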